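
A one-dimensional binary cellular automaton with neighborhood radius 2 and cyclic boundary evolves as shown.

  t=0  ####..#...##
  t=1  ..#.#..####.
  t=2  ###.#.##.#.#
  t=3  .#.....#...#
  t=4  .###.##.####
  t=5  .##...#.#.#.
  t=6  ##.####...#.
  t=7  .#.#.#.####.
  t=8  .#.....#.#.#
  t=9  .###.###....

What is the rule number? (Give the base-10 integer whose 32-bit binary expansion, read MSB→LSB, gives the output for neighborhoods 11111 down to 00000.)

  nb #####: next=.  (t=0,i=0, bit31=0)
  nb ####.: next=#  (t=0,i=2, bit30=1)
  nb ###.#: next=.  (t=2,i=2, bit29=0)
  nb ###..: next=.  (t=0,i=3, bit28=0)
  nb ##.##: next=.  (t=4,i=0, bit27=0)
  nb ##.#.: next=.  (t=2,i=3, bit26=0)
  nb ##..#: next=#  (t=0,i=4, bit25=1)
  nb ##...: next=#  (t=1,i=11, bit24=1)
  nb #.###: next=#  (t=2,i=11, bit23=1)
  nb #.##.: next=.  (t=2,i=6, bit22=0)
  nb #.#.#: next=.  (t=2,i=4, bit21=0)
  nb #.#..: next=#  (t=1,i=4, bit20=1)
  nb #..##: next=#  (t=1,i=6, bit19=1)
  nb #..#.: next=.  (t=0,i=5, bit18=0)
  nb #...#: next=#  (t=0,i=8, bit17=1)
  nb #....: next=#  (t=3,i=3, bit16=1)
  nb .####: next=.  (t=0,i=11, bit15=0)
  nb .###.: next=#  (t=4,i=2, bit14=1)
  nb .##.#: next=#  (t=2,i=7, bit13=1)
  nb .##..: next=.  (t=5,i=2, bit12=0)
  nb .#.##: next=.  (t=2,i=5, bit11=0)
  nb .#.#.: next=.  (t=1,i=3, bit10=0)
  nb .#..#: next=.  (t=1,i=5, bit9=0)
  nb .#...: next=#  (t=0,i=7, bit8=1)
  nb ..###: next=#  (t=0,i=10, bit7=1)
  nb ..##.: next=#  (t=5,i=1, bit6=1)
  nb ..#.#: next=#  (t=1,i=2, bit5=1)
  nb ..#..: next=.  (t=0,i=6, bit4=0)
  nb ...##: next=#  (t=0,i=9, bit3=1)
  nb ...#.: next=#  (t=1,i=1, bit2=1)
  nb ....#: next=#  (t=3,i=5, bit1=1)
  nb .....: next=.  (t=3,i=4, bit0=0)
  bits 01000011100110110110000111101110 = 1134256622

1134256622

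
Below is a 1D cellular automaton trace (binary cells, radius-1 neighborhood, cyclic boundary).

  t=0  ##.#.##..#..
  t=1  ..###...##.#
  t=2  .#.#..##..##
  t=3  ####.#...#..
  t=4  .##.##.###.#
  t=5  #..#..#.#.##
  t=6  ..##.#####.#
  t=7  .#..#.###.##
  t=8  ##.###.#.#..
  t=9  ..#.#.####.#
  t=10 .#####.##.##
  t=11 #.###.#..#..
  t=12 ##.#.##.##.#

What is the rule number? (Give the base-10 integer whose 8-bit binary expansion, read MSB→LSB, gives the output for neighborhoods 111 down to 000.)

  nb ###: next=#  (t=1,i=3, bit7=1)
  nb ##.: next=.  (t=0,i=1, bit6=0)
  nb #.#: next=#  (t=0,i=2, bit5=1)
  nb #..: next=.  (t=0,i=7, bit4=0)
  nb .##: next=.  (t=0,i=0, bit3=0)
  nb .#.: next=#  (t=0,i=3, bit2=1)
  nb ..#: next=#  (t=0,i=8, bit1=1)
  nb ...: next=#  (t=1,i=6, bit0=1)
  bits 10100111 = 167

167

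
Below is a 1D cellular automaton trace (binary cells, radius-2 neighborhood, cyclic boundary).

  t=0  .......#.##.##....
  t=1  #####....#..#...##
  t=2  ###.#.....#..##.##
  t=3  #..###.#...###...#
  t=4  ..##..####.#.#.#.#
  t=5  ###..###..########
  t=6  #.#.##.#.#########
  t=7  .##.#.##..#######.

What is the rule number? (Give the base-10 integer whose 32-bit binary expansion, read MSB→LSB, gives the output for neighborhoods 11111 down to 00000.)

  #####|#  b31=1 t=1,i=0
  ####.|.  b30=0 t=1,i=3
  ###.#|.  b29=0 t=2,i=2
  ###..|#  b28=1 t=1,i=4
  ##.##|.  b27=0 t=0,i=11
  ##.#.|#  b26=1 t=2,i=3
  ##..#|.  b25=0 t=3,i=1
  ##...|.  b24=0 t=0,i=14
  #.###|.  b23=0 t=2,i=16
  #.##.|#  b22=1 t=0,i=9
  #.#.#|#  b21=1 t=4,i=11
  #.#..|#  b20=1 t=2,i=4
  #..##|#  b19=1 t=2,i=12
  #..#.|.  b18=0 t=1,i=11
  #...#|#  b17=1 t=1,i=14
  #....|.  b16=0 t=0,i=15
  .####|#  b15=1 t=1,i=17
  .###.|.  b14=0 t=3,i=4
  .##.#|.  b13=0 t=0,i=10
  .##..|.  b12=0 t=0,i=13
  .#.##|.  b11=0 t=0,i=8
  .#.#.|#  b10=1 t=4,i=12
  .#..#|#  b9=1 t=1,i=10
  .#...|#  b8=1 t=1,i=13
  ..###|#  b7=1 t=1,i=16
  ..##.|#  b6=1 t=2,i=13
  ..#.#|.  b5=0 t=0,i=7
  ..#..|.  b4=0 t=1,i=9
  ...##|.  b3=0 t=1,i=15
  ...#.|.  b2=0 t=0,i=6
  ....#|.  b1=0 t=0,i=5
  .....|#  b0=1 t=0,i=0
  bits 10010100011110101000011111000001 = 2491058113

2491058113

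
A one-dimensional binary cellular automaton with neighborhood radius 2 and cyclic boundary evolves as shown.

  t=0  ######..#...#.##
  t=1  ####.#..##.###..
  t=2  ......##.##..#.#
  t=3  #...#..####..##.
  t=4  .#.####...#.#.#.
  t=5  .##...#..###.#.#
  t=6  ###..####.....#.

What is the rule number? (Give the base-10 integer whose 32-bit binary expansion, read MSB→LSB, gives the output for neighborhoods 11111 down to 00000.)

2554871606

  #####|#  b31=1 t=0,i=0
  ####.|.  b30=0 t=0,i=4
  ###.#|.  b29=0 t=1,i=3
  ###..|#  b28=1 t=0,i=5
  ##.##|#  b27=1 t=1,i=10
  ##.#.|.  b26=0 t=1,i=4
  ##..#|.  b25=0 t=0,i=6
  ##...|.  b24=0 t=4,i=7
  #.###|.  b23=0 t=0,i=14
  #.##.|#  b22=1 t=2,i=9
  #.#.#|.  b21=0 t=4,i=12
  #.#..|.  b20=0 t=1,i=5
  #..##|#  b19=1 t=1,i=7
  #..#.|.  b18=0 t=0,i=7
  #...#|.  b17=0 t=0,i=10
  #....|.  b16=0 t=2,i=1
  .####|.  b15=0 t=0,i=15
  .###.|.  b14=0 t=1,i=12
  .##.#|#  b13=1 t=1,i=9
  .##..|#  b12=1 t=2,i=10
  .#.##|#  b11=1 t=0,i=13
  .#.#.|#  b10=1 t=2,i=14
  .#..#|#  b9=1 t=1,i=6
  .#...|#  b8=1 t=0,i=9
  ..###|.  b7=0 t=1,i=0
  ..##.|.  b6=0 t=1,i=8
  ..#.#|#  b5=1 t=0,i=12
  ..#..|#  b4=1 t=0,i=8
  ...##|.  b3=0 t=2,i=5
  ...#.|#  b2=1 t=0,i=11
  ....#|#  b1=1 t=2,i=4
  .....|.  b0=0 t=2,i=2
  bits 10011000010010000011111100110110 = 2554871606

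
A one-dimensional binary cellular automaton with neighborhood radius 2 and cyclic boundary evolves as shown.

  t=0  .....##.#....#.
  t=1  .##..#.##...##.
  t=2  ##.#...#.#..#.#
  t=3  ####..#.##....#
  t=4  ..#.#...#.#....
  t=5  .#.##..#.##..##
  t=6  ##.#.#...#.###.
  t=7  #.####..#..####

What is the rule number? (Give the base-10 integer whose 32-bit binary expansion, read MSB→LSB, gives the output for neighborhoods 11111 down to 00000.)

1878541397

  [31] ##### => .  t=3,i=1
  [30] ####. => #  t=3,i=2
  [29] ###.# => #  t=2,i=1
  [28] ###.. => .  t=3,i=3
  [27] ##.## => #  t=6,i=14
  [26] ##.#. => #  t=0,i=7
  [25] ##..# => #  t=1,i=3
  [24] ##... => #  t=1,i=9
  [23] #.### => #  t=2,i=14
  [22] #.##. => #  t=1,i=7
  [21] #.#.# => #  t=5,i=1
  [20] #.#.. => #  t=0,i=8
  [19] #..## => #  t=1,i=0
  [18] #..#. => .  t=1,i=4
  [17] #...# => .  t=1,i=10
  [16] #.... => .  t=0,i=0
  [15] .#### => .  t=3,i=0
  [14] .###. => #  t=2,i=0
  [13] .##.# => .  t=0,i=6
  [12] .##.. => .  t=1,i=2
  [11] .#.## => .  t=1,i=6
  [10] .#.#. => #  t=2,i=8
  [9] .#..# => .  t=2,i=10
  [8] .#... => .  t=0,i=9
  [7] ..### => .  t=3,i=14
  [6] ..##. => #  t=0,i=5
  [5] ..#.# => .  t=1,i=5
  [4] ..#.. => #  t=0,i=13
  [3] ...## => .  t=0,i=4
  [2] ...#. => #  t=0,i=12
  [1] ....# => .  t=0,i=3
  [0] ..... => #  t=0,i=1
  bits 01101111111110000100010001010101 = 1878541397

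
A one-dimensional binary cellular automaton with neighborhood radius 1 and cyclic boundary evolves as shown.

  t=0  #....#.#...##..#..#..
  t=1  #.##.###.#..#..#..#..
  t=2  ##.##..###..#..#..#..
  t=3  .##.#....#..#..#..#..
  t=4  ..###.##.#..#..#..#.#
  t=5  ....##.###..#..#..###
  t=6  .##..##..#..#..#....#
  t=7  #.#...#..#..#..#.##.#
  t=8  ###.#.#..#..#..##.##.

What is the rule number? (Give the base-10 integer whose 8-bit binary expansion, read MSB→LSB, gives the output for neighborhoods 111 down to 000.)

101

  ###|.  b7=0 t=1,i=6
  ##.|#  b6=1 t=0,i=12
  #.#|#  b5=1 t=0,i=6
  #..|.  b4=0 t=0,i=1
  .##|.  b3=0 t=0,i=11
  .#.|#  b2=1 t=0,i=0
  ..#|.  b1=0 t=0,i=4
  ...|#  b0=1 t=0,i=2
  bits 01100101 = 101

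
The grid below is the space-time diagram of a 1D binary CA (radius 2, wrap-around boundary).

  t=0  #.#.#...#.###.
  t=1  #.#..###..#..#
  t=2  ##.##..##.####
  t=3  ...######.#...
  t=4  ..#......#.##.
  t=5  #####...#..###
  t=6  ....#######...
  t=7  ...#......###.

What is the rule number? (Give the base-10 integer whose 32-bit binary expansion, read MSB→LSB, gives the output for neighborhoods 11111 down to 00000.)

401290076

  #####|.  b31=0 t=2,i=12
  ####.|.  b30=0 t=2,i=0
  ###.#|.  b29=0 t=0,i=12
  ###..|#  b28=1 t=1,i=7
  ##.##|.  b27=0 t=2,i=2
  ##.#.|#  b26=1 t=0,i=13
  ##..#|#  b25=1 t=1,i=8
  ##...|#  b24=1 t=4,i=13
  #.###|#  b23=1 t=0,i=10
  #.##.|#  b22=1 t=2,i=3
  #.#.#|#  b21=1 t=0,i=0
  #.#..|.  b20=0 t=0,i=4
  #..##|#  b19=1 t=1,i=4
  #..#.|.  b18=0 t=1,i=9
  #...#|#  b17=1 t=0,i=6
  #....|#  b16=1 t=3,i=12
  .####|.  b15=0 t=2,i=11
  .###.|.  b14=0 t=0,i=11
  .##.#|#  b13=1 t=1,i=0
  .##..|#  b12=1 t=2,i=4
  .#.##|.  b11=0 t=0,i=9
  .#.#.|.  b10=0 t=0,i=1
  .#..#|#  b9=1 t=1,i=3
  .#...|#  b8=1 t=0,i=5
  ..###|.  b7=0 t=1,i=5
  ..##.|#  b6=1 t=1,i=13
  ..#.#|.  b5=0 t=0,i=8
  ..#..|#  b4=1 t=1,i=10
  ...##|#  b3=1 t=3,i=2
  ...#.|#  b2=1 t=0,i=7
  ....#|.  b1=0 t=3,i=1
  .....|.  b0=0 t=3,i=0
  bits 00010111111010110011001101011100 = 401290076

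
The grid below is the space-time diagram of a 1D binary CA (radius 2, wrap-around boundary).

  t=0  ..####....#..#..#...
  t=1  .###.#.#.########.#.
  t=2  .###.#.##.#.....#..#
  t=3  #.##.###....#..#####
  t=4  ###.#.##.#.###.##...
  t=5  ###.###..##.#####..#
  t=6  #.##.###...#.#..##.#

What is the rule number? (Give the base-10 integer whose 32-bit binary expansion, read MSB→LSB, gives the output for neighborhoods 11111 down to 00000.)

979753660

  #####|.  b31=0 t=1,i=11
  ####.|.  b30=0 t=0,i=4
  ###.#|#  b29=1 t=1,i=3
  ###..|#  b28=1 t=0,i=5
  ##.##|#  b27=1 t=3,i=1
  ##.#.|.  b26=0 t=1,i=4
  ##..#|#  b25=1 t=5,i=7
  ##...|.  b24=0 t=0,i=6
  #.###|.  b23=0 t=1,i=9
  #.##.|#  b22=1 t=2,i=7
  #.#.#|#  b21=1 t=1,i=5
  #.#..|.  b20=0 t=1,i=18
  #..##|.  b19=0 t=1,i=0
  #..#.|#  b18=1 t=0,i=12
  #...#|.  b17=0 t=4,i=18
  #....|#  b16=1 t=0,i=7
  .####|#  b15=1 t=0,i=3
  .###.|#  b14=1 t=1,i=2
  .##.#|.  b13=0 t=2,i=8
  .##..|#  b12=1 t=4,i=16
  .#.##|#  b11=1 t=1,i=8
  .#.#.|.  b10=0 t=1,i=6
  .#..#|#  b9=1 t=0,i=11
  .#...|.  b8=0 t=0,i=17
  ..###|#  b7=1 t=0,i=2
  ..##.|.  b6=0 t=5,i=9
  ..#.#|#  b5=1 t=2,i=19
  ..#..|#  b4=1 t=0,i=10
  ...##|#  b3=1 t=0,i=1
  ...#.|#  b2=1 t=0,i=9
  ....#|.  b1=0 t=0,i=0
  .....|.  b0=0 t=0,i=19
  bits 00111010011001011101101010111100 = 979753660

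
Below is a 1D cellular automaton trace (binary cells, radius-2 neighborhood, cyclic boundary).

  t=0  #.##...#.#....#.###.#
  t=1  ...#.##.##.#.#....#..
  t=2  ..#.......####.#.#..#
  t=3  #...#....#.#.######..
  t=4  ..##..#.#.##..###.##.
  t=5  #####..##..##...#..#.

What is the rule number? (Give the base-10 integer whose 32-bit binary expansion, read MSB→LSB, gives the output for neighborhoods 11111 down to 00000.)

3056834124

  ##### -> #   bit 31 = 1  t=3,i=15
  ####. -> .   bit 30 = 0  t=2,i=12
  ###.# -> #   bit 29 = 1  t=0,i=18
  ###.. -> #   bit 28 = 1  t=3,i=18
  ##.## -> .   bit 27 = 0  t=0,i=1
  ##.#. -> #   bit 26 = 1  t=1,i=10
  ##..# -> #   bit 25 = 1  t=3,i=19
  ##... -> .   bit 24 = 0  t=0,i=4
  #.### -> .   bit 23 = 0  t=0,i=16
  #.##. -> .   bit 22 = 0  t=0,i=2
  #.#.# -> #   bit 21 = 1  t=1,i=11
  #.#.. -> #   bit 20 = 1  t=0,i=9
  #..## -> .   bit 19 = 0  t=4,i=13
  #..#. -> .   bit 18 = 0  t=2,i=1
  #...# -> #   bit 17 = 1  t=0,i=5
  #.... -> #   bit 16 = 1  t=0,i=11
  .#### -> #   bit 15 = 1  t=2,i=11
  .###. -> .   bit 14 = 0  t=0,i=17
  .##.# -> .   bit 13 = 0  t=0,i=0
  .##.. -> #   bit 12 = 1  t=0,i=3
  .#.## -> .   bit 11 = 0  t=0,i=15
  .#.#. -> #   bit 10 = 1  t=0,i=8
  .#..# -> #   bit 9 = 1  t=2,i=0
  .#... -> .   bit 8 = 0  t=0,i=10
  ..### -> .   bit 7 = 0  t=2,i=10
  ..##. -> #   bit 6 = 1  t=4,i=2
  ..#.# -> .   bit 5 = 0  t=0,i=7
  ..#.. -> .   bit 4 = 0  t=1,i=18
  ...## -> #   bit 3 = 1  t=2,i=9
  ...#. -> #   bit 2 = 1  t=0,i=6
  ....# -> .   bit 1 = 0  t=0,i=12
  ..... -> .   bit 0 = 0  t=1,i=0
  bits 10110110001100111001011001001100 = 3056834124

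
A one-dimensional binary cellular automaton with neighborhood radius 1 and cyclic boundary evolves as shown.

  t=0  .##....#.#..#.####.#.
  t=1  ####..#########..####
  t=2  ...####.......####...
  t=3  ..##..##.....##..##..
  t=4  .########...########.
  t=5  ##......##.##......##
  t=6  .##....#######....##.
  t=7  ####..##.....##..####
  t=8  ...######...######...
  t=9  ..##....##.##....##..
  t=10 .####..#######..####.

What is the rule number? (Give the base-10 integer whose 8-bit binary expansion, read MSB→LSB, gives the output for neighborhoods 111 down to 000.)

  ###|.  b7=0 t=0,i=15
  ##.|#  b6=1 t=0,i=2
  #.#|#  b5=1 t=0,i=8
  #..|#  b4=1 t=0,i=3
  .##|#  b3=1 t=0,i=1
  .#.|#  b2=1 t=0,i=7
  ..#|#  b1=1 t=0,i=0
  ...|.  b0=0 t=0,i=4
  bits 01111110 = 126

126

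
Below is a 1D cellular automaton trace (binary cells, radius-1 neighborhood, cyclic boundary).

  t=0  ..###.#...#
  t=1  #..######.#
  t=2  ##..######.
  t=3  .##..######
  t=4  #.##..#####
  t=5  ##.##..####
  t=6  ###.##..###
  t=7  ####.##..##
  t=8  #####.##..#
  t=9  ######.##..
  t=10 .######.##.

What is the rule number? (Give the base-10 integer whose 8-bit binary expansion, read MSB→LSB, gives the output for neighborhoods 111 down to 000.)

  ### -> #   bit 7 = 1  t=0,i=3
  ##. -> #   bit 6 = 1  t=0,i=4
  #.# -> #   bit 5 = 1  t=0,i=5
  #.. -> #   bit 4 = 1  t=0,i=0
  .## -> .   bit 3 = 0  t=0,i=2
  .#. -> #   bit 2 = 1  t=0,i=6
  ..# -> .   bit 1 = 0  t=0,i=1
  ... -> #   bit 0 = 1  t=0,i=8
  bits 11110101 = 245

245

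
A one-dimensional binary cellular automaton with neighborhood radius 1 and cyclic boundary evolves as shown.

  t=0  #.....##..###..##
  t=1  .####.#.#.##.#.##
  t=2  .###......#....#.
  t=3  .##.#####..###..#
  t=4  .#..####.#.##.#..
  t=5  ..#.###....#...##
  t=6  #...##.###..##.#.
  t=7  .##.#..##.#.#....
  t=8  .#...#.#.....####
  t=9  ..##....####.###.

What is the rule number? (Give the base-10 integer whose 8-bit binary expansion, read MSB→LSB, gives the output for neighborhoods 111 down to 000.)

153

  ### -> #   bit 7 = 1  t=0,i=11
  ##. -> .   bit 6 = 0  t=0,i=0
  #.# -> .   bit 5 = 0  t=1,i=0
  #.. -> #   bit 4 = 1  t=0,i=1
  .## -> #   bit 3 = 1  t=0,i=6
  .#. -> .   bit 2 = 0  t=1,i=6
  ..# -> .   bit 1 = 0  t=0,i=5
  ... -> #   bit 0 = 1  t=0,i=2
  bits 10011001 = 153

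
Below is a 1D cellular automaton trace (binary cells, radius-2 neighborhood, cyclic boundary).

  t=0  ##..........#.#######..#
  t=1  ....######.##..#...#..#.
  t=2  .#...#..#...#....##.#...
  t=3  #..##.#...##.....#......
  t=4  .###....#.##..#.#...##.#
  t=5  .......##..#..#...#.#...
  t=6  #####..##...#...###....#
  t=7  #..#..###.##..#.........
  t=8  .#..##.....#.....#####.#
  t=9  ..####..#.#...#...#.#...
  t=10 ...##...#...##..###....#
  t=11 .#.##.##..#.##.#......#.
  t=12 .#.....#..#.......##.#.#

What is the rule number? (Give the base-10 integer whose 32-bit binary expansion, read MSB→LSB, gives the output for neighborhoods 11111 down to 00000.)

1074434661

  #####|.  b31=0 t=0,i=16
  ####.|#  b30=1 t=0,i=19
  ###.#|.  b29=0 t=1,i=9
  ###..|.  b28=0 t=0,i=1
  ##.##|.  b27=0 t=1,i=10
  ##.#.|.  b26=0 t=2,i=19
  ##..#|.  b25=0 t=0,i=21
  ##...|.  b24=0 t=0,i=2
  #.###|.  b23=0 t=0,i=14
  #.##.|.  b22=0 t=1,i=11
  #.#.#|.  b21=0 t=4,i=23
  #.#..|.  b20=0 t=2,i=20
  #..##|#  b19=1 t=0,i=22
  #..#.|.  b18=0 t=1,i=14
  #...#|#  b17=1 t=1,i=17
  #....|.  b16=0 t=0,i=3
  .####|#  b15=1 t=0,i=15
  .###.|.  b14=0 t=0,i=0
  .##.#|.  b13=0 t=2,i=18
  .##..|#  b12=1 t=1,i=12
  .#.##|.  b11=0 t=0,i=13
  .#.#.|.  b10=0 t=4,i=15
  .#..#|#  b9=1 t=1,i=20
  .#...|.  b8=0 t=1,i=16
  ..###|.  b7=0 t=0,i=23
  ..##.|#  b6=1 t=2,i=17
  ..#.#|#  b5=1 t=0,i=12
  ..#..|.  b4=0 t=1,i=15
  ...##|.  b3=0 t=1,i=3
  ...#.|#  b2=1 t=0,i=11
  ....#|.  b1=0 t=0,i=10
  .....|#  b0=1 t=0,i=4
  bits 01000000000010101001001001100101 = 1074434661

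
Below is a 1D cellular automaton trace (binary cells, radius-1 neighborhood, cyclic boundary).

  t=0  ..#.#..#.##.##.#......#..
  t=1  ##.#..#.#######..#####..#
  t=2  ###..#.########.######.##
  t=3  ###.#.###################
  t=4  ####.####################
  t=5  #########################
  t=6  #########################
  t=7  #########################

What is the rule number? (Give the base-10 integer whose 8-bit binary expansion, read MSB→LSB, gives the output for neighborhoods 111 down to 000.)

235

  ###|#  b7=1 t=1,i=0
  ##.|#  b6=1 t=0,i=10
  #.#|#  b5=1 t=0,i=3
  #..|.  b4=0 t=0,i=5
  .##|#  b3=1 t=0,i=9
  .#.|.  b2=0 t=0,i=2
  ..#|#  b1=1 t=0,i=1
  ...|#  b0=1 t=0,i=0
  bits 11101011 = 235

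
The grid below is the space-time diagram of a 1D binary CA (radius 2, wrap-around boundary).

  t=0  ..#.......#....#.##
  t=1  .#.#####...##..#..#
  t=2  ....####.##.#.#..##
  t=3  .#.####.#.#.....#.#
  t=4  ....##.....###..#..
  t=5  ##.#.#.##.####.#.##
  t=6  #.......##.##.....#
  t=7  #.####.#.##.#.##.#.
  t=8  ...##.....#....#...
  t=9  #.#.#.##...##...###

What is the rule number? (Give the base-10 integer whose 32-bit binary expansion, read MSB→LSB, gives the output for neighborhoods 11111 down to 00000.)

  nb #####: next=#  (t=1,i=5, bit31=1)
  nb ####.: next=#  (t=1,i=6, bit30=1)
  nb ###.#: next=.  (t=2,i=7, bit29=0)
  nb ###..: next=#  (t=1,i=7, bit28=1)
  nb ##.##: next=#  (t=2,i=8, bit27=1)
  nb ##.#.: next=.  (t=2,i=11, bit26=0)
  nb ##..#: next=.  (t=0,i=0, bit25=0)
  nb ##...: next=.  (t=1,i=8, bit24=0)
  nb #.###: next=.  (t=1,i=3, bit23=0)
  nb #.##.: next=.  (t=0,i=17, bit22=0)
  nb #.#.#: next=.  (t=1,i=1, bit21=0)
  nb #.#..: next=.  (t=2,i=14, bit20=0)
  nb #..##: next=#  (t=2,i=16, bit19=1)
  nb #..#.: next=#  (t=0,i=1, bit18=1)
  nb #...#: next=#  (t=1,i=9, bit17=1)
  nb #....: next=#  (t=0,i=4, bit16=1)
  nb .####: next=#  (t=1,i=4, bit15=1)
  nb .###.: next=#  (t=4,i=12, bit14=1)
  nb .##.#: next=#  (t=2,i=10, bit13=1)
  nb .##..: next=#  (t=0,i=18, bit12=1)
  nb .#.##: next=.  (t=0,i=16, bit11=0)
  nb .#.#.: next=.  (t=1,i=0, bit10=0)
  nb .#..#: next=.  (t=1,i=16, bit9=0)
  nb .#...: next=#  (t=0,i=3, bit8=1)
  nb ..###: next=#  (t=2,i=4, bit7=1)
  nb ..##.: next=.  (t=1,i=11, bit6=0)
  nb ..#.#: next=#  (t=0,i=15, bit5=1)
  nb ..#..: next=.  (t=0,i=2, bit4=0)
  nb ...##: next=#  (t=1,i=10, bit3=1)
  nb ...#.: next=.  (t=0,i=9, bit2=0)
  nb ....#: next=.  (t=0,i=8, bit1=0)
  nb .....: next=#  (t=0,i=5, bit0=1)
  bits 11011000000011111111000110101001 = 3624923561

3624923561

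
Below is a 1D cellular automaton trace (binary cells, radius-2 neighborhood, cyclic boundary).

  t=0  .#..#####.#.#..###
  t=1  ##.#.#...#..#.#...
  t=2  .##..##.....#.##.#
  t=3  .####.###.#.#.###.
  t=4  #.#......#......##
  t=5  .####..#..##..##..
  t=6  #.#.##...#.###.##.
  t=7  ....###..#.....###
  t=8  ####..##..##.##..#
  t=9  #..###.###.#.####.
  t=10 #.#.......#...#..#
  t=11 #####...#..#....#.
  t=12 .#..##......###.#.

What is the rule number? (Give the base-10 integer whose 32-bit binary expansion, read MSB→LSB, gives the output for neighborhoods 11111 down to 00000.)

  [31] ##### => .  t=0,i=6
  [30] ####. => .  t=0,i=7
  [29] ###.# => .  t=0,i=8
  [28] ###.. => #  t=3,i=16
  [27] ##.## => .  t=3,i=5
  [26] ##.#. => #  t=0,i=0
  [25] ##..# => #  t=2,i=3
  [24] ##... => #  t=2,i=7
  [23] #.### => .  t=3,i=6
  [22] #.##. => #  t=2,i=1
  [21] #.#.# => .  t=0,i=10
  [20] #.#.. => #  t=0,i=1
  [19] #..## => #  t=0,i=3
  [18] #..#. => .  t=1,i=11
  [17] #...# => .  t=1,i=7
  [16] #.... => #  t=2,i=8
  [15] .#### => #  t=0,i=5
  [14] .###. => .  t=0,i=16
  [13] .##.# => #  t=1,i=1
  [12] .##.. => #  t=2,i=2
  [11] .#.## => .  t=2,i=0
  [10] .#.#. => .  t=0,i=11
  [9] .#..# => .  t=0,i=2
  [8] .#... => #  t=1,i=6
  [7] ..### => .  t=0,i=4
  [6] ..##. => .  t=1,i=0
  [5] ..#.# => #  t=1,i=12
  [4] ..#.. => .  t=1,i=9
  [3] ...## => #  t=1,i=17
  [2] ...#. => .  t=1,i=8
  [1] ....# => #  t=2,i=10
  [0] ..... => .  t=2,i=9
  bits 00010111010110011011000100101010 = 391754026

391754026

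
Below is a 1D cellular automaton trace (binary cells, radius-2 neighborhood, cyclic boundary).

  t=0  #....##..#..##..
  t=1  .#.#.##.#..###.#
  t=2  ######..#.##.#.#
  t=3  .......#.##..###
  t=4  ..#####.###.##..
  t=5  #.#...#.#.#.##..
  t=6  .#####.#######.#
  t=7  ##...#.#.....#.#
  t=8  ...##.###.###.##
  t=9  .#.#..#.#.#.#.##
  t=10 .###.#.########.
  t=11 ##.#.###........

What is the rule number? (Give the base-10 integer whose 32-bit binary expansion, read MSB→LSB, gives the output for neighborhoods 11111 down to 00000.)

  ##### -> .   bit 31 = 0  t=2,i=1
  ####. -> .   bit 30 = 0  t=2,i=4
  ###.# -> #   bit 29 = 1  t=1,i=13
  ###.. -> .   bit 28 = 0  t=2,i=5
  ##.## -> .   bit 27 = 0  t=4,i=7
  ##.#. -> .   bit 26 = 0  t=1,i=7
  ##..# -> .   bit 25 = 0  t=0,i=7
  ##... -> .   bit 24 = 0  t=3,i=0
  #.### -> #   bit 23 = 1  t=2,i=15
  #.##. -> #   bit 22 = 1  t=1,i=5
  #.#.# -> #   bit 21 = 1  t=1,i=1
  #.#.. -> #   bit 20 = 1  t=1,i=8
  #..## -> #   bit 19 = 1  t=0,i=11
  #..#. -> #   bit 18 = 1  t=0,i=8
  #...# -> #   bit 17 = 1  t=5,i=4
  #.... -> .   bit 16 = 0  t=0,i=2
  .#### -> .   bit 15 = 0  t=2,i=0
  .###. -> .   bit 14 = 0  t=1,i=12
  .##.# -> .   bit 13 = 0  t=1,i=6
  .##.. -> #   bit 12 = 1  t=0,i=6
  .#.## -> #   bit 11 = 1  t=1,i=4
  .#.#. -> #   bit 10 = 1  t=1,i=0
  .#..# -> .   bit 9 = 0  t=0,i=10
  .#... -> #   bit 8 = 1  t=0,i=1
  ..### -> #   bit 7 = 1  t=1,i=11
  ..##. -> #   bit 6 = 1  t=0,i=5
  ..#.# -> .   bit 5 = 0  t=2,i=8
  ..#.. -> .   bit 4 = 0  t=0,i=0
  ...## -> .   bit 3 = 0  t=0,i=4
  ...#. -> #   bit 2 = 1  t=3,i=6
  ....# -> #   bit 1 = 1  t=0,i=3
  ..... -> #   bit 0 = 1  t=3,i=2
  bits 00100000111111100001110111000111 = 553524679

553524679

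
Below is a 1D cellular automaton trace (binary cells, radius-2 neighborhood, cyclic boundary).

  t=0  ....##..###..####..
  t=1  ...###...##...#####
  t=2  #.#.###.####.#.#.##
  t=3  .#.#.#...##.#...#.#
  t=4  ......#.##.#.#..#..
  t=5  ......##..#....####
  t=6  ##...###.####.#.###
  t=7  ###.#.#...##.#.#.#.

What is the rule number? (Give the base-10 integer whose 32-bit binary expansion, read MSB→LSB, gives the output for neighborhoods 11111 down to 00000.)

1426446712

  #####|.  b31=0 t=1,i=16
  ####.|#  b30=1 t=0,i=15
  ###.#|.  b29=0 t=2,i=0
  ###..|#  b28=1 t=0,i=10
  ##.##|.  b27=0 t=2,i=7
  ##.#.|#  b26=1 t=2,i=1
  ##..#|.  b25=0 t=0,i=6
  ##...|#  b24=1 t=0,i=17
  #.###|.  b23=0 t=2,i=4
  #.##.|.  b22=0 t=4,i=8
  #.#.#|.  b21=0 t=2,i=2
  #.#..|.  b20=0 t=3,i=5
  #..##|.  b19=0 t=0,i=7
  #..#.|#  b18=1 t=4,i=15
  #...#|.  b17=0 t=1,i=1
  #....|#  b16=1 t=0,i=18
  .####|#  b15=1 t=0,i=14
  .###.|#  b14=1 t=0,i=9
  .##.#|.  b13=0 t=3,i=10
  .##..|#  b12=1 t=0,i=5
  .#.##|#  b11=1 t=2,i=3
  .#.#.|.  b10=0 t=2,i=14
  .#..#|.  b9=0 t=4,i=14
  .#...|#  b8=1 t=3,i=6
  ..###|.  b7=0 t=0,i=8
  ..##.|#  b6=1 t=0,i=4
  ..#.#|#  b5=1 t=3,i=16
  ..#..|#  b4=1 t=4,i=16
  ...##|#  b3=1 t=0,i=3
  ...#.|.  b2=0 t=3,i=15
  ....#|.  b1=0 t=0,i=2
  .....|.  b0=0 t=0,i=0
  bits 01010101000001011101100101111000 = 1426446712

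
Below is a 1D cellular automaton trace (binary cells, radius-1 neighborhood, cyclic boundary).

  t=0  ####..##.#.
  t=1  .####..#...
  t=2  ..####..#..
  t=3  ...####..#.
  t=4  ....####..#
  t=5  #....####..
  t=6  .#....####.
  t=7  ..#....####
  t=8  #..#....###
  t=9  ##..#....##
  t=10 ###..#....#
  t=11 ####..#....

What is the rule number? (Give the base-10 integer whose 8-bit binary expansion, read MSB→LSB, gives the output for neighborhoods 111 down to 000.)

  [7] ### => #  t=0,i=1
  [6] ##. => #  t=0,i=3
  [5] #.# => .  t=0,i=8
  [4] #.. => #  t=0,i=4
  [3] .## => .  t=0,i=0
  [2] .#. => .  t=0,i=9
  [1] ..# => .  t=0,i=5
  [0] ... => .  t=1,i=9
  bits 11010000 = 208

208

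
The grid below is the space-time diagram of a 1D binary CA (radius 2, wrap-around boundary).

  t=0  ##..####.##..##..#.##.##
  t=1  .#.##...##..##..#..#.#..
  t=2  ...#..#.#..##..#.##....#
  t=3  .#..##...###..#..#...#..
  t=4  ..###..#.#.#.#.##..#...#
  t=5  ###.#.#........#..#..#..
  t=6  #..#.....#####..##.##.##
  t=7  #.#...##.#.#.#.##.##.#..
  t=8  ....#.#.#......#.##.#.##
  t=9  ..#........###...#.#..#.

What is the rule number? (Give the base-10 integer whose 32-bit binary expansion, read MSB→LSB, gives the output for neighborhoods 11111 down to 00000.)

2622358211

  #####|#  b31=1 t=6,i=11
  ####.|.  b30=0 t=0,i=0
  ###.#|.  b29=0 t=0,i=7
  ###..|#  b28=1 t=0,i=1
  ##.##|#  b27=1 t=0,i=8
  ##.#.|#  b26=1 t=5,i=3
  ##..#|.  b25=0 t=0,i=2
  ##...|.  b24=0 t=1,i=5
  #.###|.  b23=0 t=0,i=22
  #.##.|#  b22=1 t=0,i=9
  #.#.#|.  b21=0 t=4,i=9
  #.#..|.  b20=0 t=1,i=21
  #..##|#  b19=1 t=0,i=3
  #..#.|#  b18=1 t=0,i=16
  #...#|#  b17=1 t=1,i=6
  #....|.  b16=0 t=2,i=20
  .####|.  b15=0 t=0,i=5
  .###.|.  b14=0 t=3,i=10
  .##.#|.  b13=0 t=0,i=20
  .##..|.  b12=0 t=0,i=10
  .#.##|.  b11=0 t=0,i=18
  .#.#.|.  b10=0 t=1,i=20
  .#..#|#  b9=1 t=1,i=17
  .#...|.  b8=0 t=1,i=22
  ..###|#  b7=1 t=0,i=4
  ..##.|#  b6=1 t=0,i=13
  ..#.#|.  b5=0 t=0,i=17
  ..#..|.  b4=0 t=1,i=16
  ...##|.  b3=0 t=1,i=7
  ...#.|.  b2=0 t=1,i=0
  ....#|#  b1=1 t=2,i=21
  .....|#  b0=1 t=5,i=9
  bits 10011100010011100000001011000011 = 2622358211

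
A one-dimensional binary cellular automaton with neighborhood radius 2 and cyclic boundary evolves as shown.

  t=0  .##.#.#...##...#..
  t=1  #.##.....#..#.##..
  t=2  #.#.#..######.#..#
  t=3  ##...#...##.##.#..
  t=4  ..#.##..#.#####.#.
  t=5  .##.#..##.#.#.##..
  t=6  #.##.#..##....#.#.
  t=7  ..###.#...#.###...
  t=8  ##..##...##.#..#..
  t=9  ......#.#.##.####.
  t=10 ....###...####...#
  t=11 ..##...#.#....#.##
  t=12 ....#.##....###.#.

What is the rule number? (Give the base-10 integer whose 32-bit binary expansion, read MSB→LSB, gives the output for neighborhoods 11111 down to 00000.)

  ##### -> #   bit 31 = 1  t=2,i=9
  ####. -> .   bit 30 = 0  t=2,i=11
  ###.# -> #   bit 29 = 1  t=2,i=12
  ###.. -> .   bit 28 = 0  t=7,i=14
  ##.## -> #   bit 27 = 1  t=3,i=11
  ##.#. -> #   bit 26 = 1  t=0,i=3
  ##..# -> .   bit 25 = 0  t=1,i=16
  ##... -> #   bit 24 = 1  t=0,i=12
  #.### -> #   bit 23 = 1  t=4,i=10
  #.##. -> #   bit 22 = 1  t=1,i=2
  #.#.# -> .   bit 21 = 0  t=0,i=4
  #.#.. -> .   bit 20 = 0  t=0,i=6
  #..## -> .   bit 19 = 0  t=2,i=6
  #..#. -> #   bit 18 = 1  t=1,i=11
  #...# -> .   bit 17 = 0  t=0,i=8
  #.... -> .   bit 16 = 0  t=1,i=5
  .#### -> .   bit 15 = 0  t=2,i=8
  .###. -> .   bit 14 = 0  t=7,i=3
  .##.# -> #   bit 13 = 1  t=0,i=2
  .##.. -> .   bit 12 = 0  t=0,i=11
  .#.## -> .   bit 11 = 0  t=1,i=1
  .#.#. -> .   bit 10 = 0  t=0,i=5
  .#..# -> #   bit 9 = 1  t=1,i=10
  .#... -> .   bit 8 = 0  t=0,i=7
  ..### -> .   bit 7 = 0  t=2,i=7
  ..##. -> .   bit 6 = 0  t=0,i=1
  ..#.# -> #   bit 5 = 1  t=1,i=0
  ..#.. -> #   bit 4 = 1  t=0,i=15
  ...## -> #   bit 3 = 1  t=0,i=0
  ...#. -> #   bit 2 = 1  t=0,i=14
  ....# -> #   bit 1 = 1  t=1,i=7
  ..... -> .   bit 0 = 0  t=1,i=6
  bits 10101101110001000010001000111110 = 2915312190

2915312190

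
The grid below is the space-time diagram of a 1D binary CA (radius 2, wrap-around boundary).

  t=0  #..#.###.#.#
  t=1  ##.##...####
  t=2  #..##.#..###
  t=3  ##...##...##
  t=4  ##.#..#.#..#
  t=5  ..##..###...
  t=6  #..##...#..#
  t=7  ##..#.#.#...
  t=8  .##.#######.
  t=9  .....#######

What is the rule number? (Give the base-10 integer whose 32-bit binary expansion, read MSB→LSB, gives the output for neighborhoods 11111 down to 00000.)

  nb #####: next=#  (t=1,i=10, bit31=1)
  nb ####.: next=#  (t=1,i=0, bit30=1)
  nb ###.#: next=.  (t=0,i=7, bit29=0)
  nb ###..: next=#  (t=2,i=0, bit28=1)
  nb ##.##: next=.  (t=1,i=2, bit27=0)
  nb ##.#.: next=#  (t=0,i=8, bit26=1)
  nb ##..#: next=#  (t=0,i=1, bit25=1)
  nb ##...: next=.  (t=1,i=5, bit24=0)
  nb #.###: next=.  (t=0,i=5, bit23=0)
  nb #.##.: next=#  (t=0,i=11, bit22=1)
  nb #.#.#: next=#  (t=0,i=9, bit21=1)
  nb #.#..: next=#  (t=2,i=6, bit20=1)
  nb #..##: next=.  (t=2,i=2, bit19=0)
  nb #..#.: next=.  (t=0,i=2, bit18=0)
  nb #...#: next=#  (t=1,i=6, bit17=1)
  nb #....: next=.  (t=5,i=10, bit16=0)
  nb .####: next=#  (t=1,i=9, bit15=1)
  nb .###.: next=.  (t=0,i=6, bit14=0)
  nb .##.#: next=.  (t=2,i=4, bit13=0)
  nb .##..: next=#  (t=0,i=0, bit12=1)
  nb .#.##: next=#  (t=0,i=4, bit11=1)
  nb .#.#.: next=#  (t=4,i=7, bit10=1)
  nb .#..#: next=.  (t=2,i=7, bit9=0)
  nb .#...: next=#  (t=7,i=9, bit8=1)
  nb ..###: next=.  (t=1,i=8, bit7=0)
  nb ..##.: next=.  (t=2,i=3, bit6=0)
  nb ..#.#: next=#  (t=0,i=3, bit5=1)
  nb ..#..: next=#  (t=6,i=8, bit4=1)
  nb ...##: next=.  (t=1,i=7, bit3=0)
  nb ...#.: next=.  (t=6,i=7, bit2=0)
  nb ....#: next=#  (t=5,i=0, bit1=1)
  nb .....: next=#  (t=5,i=11, bit0=1)
  bits 11010110011100101001110100110011 = 3597835571

3597835571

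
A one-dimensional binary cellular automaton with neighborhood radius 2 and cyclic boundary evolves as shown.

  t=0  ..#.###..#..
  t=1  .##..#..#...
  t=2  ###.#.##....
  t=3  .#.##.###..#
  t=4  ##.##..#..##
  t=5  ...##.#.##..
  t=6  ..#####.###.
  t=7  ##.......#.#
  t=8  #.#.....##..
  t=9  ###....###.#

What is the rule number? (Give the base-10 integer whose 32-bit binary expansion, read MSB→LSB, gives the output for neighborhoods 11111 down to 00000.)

92173932

  [31] ##### => .  t=6,i=4
  [30] ####. => .  t=4,i=0
  [29] ###.# => .  t=2,i=2
  [28] ###.. => .  t=0,i=6
  [27] ##.## => .  t=3,i=5
  [26] ##.#. => #  t=2,i=3
  [25] ##..# => .  t=0,i=7
  [24] ##... => #  t=2,i=8
  [23] #.### => .  t=0,i=4
  [22] #.##. => #  t=2,i=6
  [21] #.#.# => #  t=2,i=4
  [20] #.#.. => #  t=8,i=2
  [19] #..## => #  t=4,i=9
  [18] #..#. => #  t=0,i=8
  [17] #...# => #  t=6,i=0
  [16] #.... => .  t=0,i=11
  [15] .#### => .  t=4,i=11
  [14] .###. => #  t=0,i=5
  [13] .##.# => #  t=3,i=4
  [12] .##.. => #  t=1,i=2
  [11] .#.## => .  t=0,i=3
  [10] .#.#. => #  t=3,i=0
  [9] .#..# => #  t=1,i=6
  [8] .#... => .  t=0,i=10
  [7] ..### => .  t=2,i=0
  [6] ..##. => #  t=1,i=1
  [5] ..#.# => #  t=0,i=2
  [4] ..#.. => .  t=0,i=9
  [3] ...## => #  t=1,i=0
  [2] ...#. => #  t=0,i=1
  [1] ....# => .  t=0,i=0
  [0] ..... => .  t=5,i=0
  bits 00000101011111100111011001101100 = 92173932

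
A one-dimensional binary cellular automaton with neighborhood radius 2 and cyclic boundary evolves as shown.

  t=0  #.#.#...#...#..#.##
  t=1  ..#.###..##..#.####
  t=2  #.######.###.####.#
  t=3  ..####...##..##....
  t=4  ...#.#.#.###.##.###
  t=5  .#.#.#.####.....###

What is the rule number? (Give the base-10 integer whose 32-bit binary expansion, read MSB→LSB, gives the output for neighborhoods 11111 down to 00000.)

  #####|#  b31=1 t=2,i=4
  ####.|.  b30=0 t=1,i=17
  ###.#|.  b29=0 t=0,i=0
  ###..|#  b28=1 t=1,i=6
  ##.##|.  b27=0 t=2,i=1
  ##.#.|.  b26=0 t=0,i=1
  ##..#|#  b25=1 t=1,i=0
  ##...|.  b24=0 t=3,i=6
  #.###|#  b23=1 t=0,i=17
  #.##.|.  b22=0 t=2,i=18
  #.#.#|#  b21=1 t=0,i=2
  #.#..|#  b20=1 t=0,i=4
  #..##|.  b19=0 t=1,i=8
  #..#.|.  b18=0 t=0,i=14
  #...#|#  b17=1 t=0,i=6
  #....|#  b16=1 t=3,i=16
  .####|#  b15=1 t=1,i=16
  .###.|#  b14=1 t=0,i=18
  .##.#|.  b13=0 t=2,i=0
  .##..|#  b12=1 t=1,i=10
  .#.##|#  b11=1 t=0,i=16
  .#.#.|.  b10=0 t=0,i=3
  .#..#|#  b9=1 t=0,i=13
  .#...|#  b8=1 t=0,i=5
  ..###|.  b7=0 t=3,i=2
  ..##.|#  b6=1 t=1,i=9
  ..#.#|#  b5=1 t=0,i=15
  ..#..|.  b4=0 t=0,i=8
  ...##|.  b3=0 t=3,i=1
  ...#.|.  b2=0 t=0,i=7
  ....#|.  b1=0 t=3,i=0
  .....|#  b0=1 t=3,i=17
  bits 10010010101100111101101101100001 = 2461260641

2461260641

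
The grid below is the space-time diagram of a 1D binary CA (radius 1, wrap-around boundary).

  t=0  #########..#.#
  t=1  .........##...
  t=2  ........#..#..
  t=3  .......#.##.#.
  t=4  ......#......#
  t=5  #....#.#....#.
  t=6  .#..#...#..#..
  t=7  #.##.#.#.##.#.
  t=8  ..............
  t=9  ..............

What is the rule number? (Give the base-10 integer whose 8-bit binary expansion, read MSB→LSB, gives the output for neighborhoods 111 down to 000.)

  nb ###: next=.  (t=0,i=0, bit7=0)
  nb ##.: next=.  (t=0,i=8, bit6=0)
  nb #.#: next=.  (t=0,i=12, bit5=0)
  nb #..: next=#  (t=0,i=9, bit4=1)
  nb .##: next=.  (t=0,i=13, bit3=0)
  nb .#.: next=.  (t=0,i=11, bit2=0)
  nb ..#: next=#  (t=0,i=10, bit1=1)
  nb ...: next=.  (t=1,i=0, bit0=0)
  bits 00010010 = 18

18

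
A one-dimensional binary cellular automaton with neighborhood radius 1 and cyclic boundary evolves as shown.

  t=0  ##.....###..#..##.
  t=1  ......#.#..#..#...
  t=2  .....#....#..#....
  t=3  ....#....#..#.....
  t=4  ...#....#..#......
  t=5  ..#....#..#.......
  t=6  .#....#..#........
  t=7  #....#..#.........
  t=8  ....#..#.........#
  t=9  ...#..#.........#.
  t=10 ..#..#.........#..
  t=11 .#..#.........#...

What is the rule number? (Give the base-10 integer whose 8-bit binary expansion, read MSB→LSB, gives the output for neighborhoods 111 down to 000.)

  [7] ### => #  t=0,i=8
  [6] ##. => .  t=0,i=1
  [5] #.# => .  t=0,i=17
  [4] #.. => .  t=0,i=2
  [3] .## => .  t=0,i=0
  [2] .#. => .  t=0,i=12
  [1] ..# => #  t=0,i=6
  [0] ... => .  t=0,i=3
  bits 10000010 = 130

130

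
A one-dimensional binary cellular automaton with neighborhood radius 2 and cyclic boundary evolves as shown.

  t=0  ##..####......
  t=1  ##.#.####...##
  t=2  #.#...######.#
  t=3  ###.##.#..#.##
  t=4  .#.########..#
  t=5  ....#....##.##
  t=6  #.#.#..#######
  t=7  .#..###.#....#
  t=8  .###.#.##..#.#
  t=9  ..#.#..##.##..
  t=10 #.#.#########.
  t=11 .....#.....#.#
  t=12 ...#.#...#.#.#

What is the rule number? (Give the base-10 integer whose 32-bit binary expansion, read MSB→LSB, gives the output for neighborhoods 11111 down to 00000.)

1566503546

  nb #####: next=.  (t=2,i=8, bit31=0)
  nb ####.: next=#  (t=0,i=6, bit30=1)
  nb ###.#: next=.  (t=1,i=1, bit29=0)
  nb ###..: next=#  (t=0,i=7, bit28=1)
  nb ##.##: next=#  (t=2,i=12, bit27=1)
  nb ##.#.: next=#  (t=1,i=2, bit26=1)
  nb ##..#: next=.  (t=0,i=2, bit25=0)
  nb ##...: next=#  (t=0,i=8, bit24=1)
  nb #.###: next=.  (t=1,i=5, bit23=0)
  nb #.##.: next=#  (t=2,i=13, bit22=1)
  nb #.#.#: next=.  (t=1,i=3, bit21=0)
  nb #.#..: next=#  (t=2,i=2, bit20=1)
  nb #..##: next=#  (t=0,i=3, bit19=1)
  nb #..#.: next=#  (t=3,i=9, bit18=1)
  nb #...#: next=#  (t=1,i=10, bit17=1)
  nb #....: next=.  (t=0,i=9, bit16=0)
  nb .####: next=#  (t=0,i=5, bit15=1)
  nb .###.: next=#  (t=7,i=5, bit14=1)
  nb .##.#: next=#  (t=2,i=0, bit13=1)
  nb .##..: next=#  (t=0,i=1, bit12=1)
  nb .#.##: next=.  (t=1,i=4, bit11=0)
  nb .#.#.: next=.  (t=4,i=0, bit10=0)
  nb .#..#: next=#  (t=3,i=8, bit9=1)
  nb .#...: next=.  (t=2,i=3, bit8=0)
  nb ..###: next=.  (t=0,i=4, bit7=0)
  nb ..##.: next=#  (t=0,i=0, bit6=1)
  nb ..#.#: next=#  (t=3,i=10, bit5=1)
  nb ..#..: next=#  (t=5,i=4, bit4=1)
  nb ...##: next=#  (t=0,i=13, bit3=1)
  nb ...#.: next=.  (t=5,i=3, bit2=0)
  nb ....#: next=#  (t=0,i=12, bit1=1)
  nb .....: next=.  (t=0,i=10, bit0=0)
  bits 01011101010111101111001001111010 = 1566503546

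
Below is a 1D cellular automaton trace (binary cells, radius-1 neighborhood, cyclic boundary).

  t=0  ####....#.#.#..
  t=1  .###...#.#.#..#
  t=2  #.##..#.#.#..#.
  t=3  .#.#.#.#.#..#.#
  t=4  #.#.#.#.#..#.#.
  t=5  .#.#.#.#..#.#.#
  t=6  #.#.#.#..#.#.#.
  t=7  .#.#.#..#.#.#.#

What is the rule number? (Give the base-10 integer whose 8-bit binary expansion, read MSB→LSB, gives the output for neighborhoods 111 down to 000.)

  [7] ### => #  t=0,i=1
  [6] ##. => #  t=0,i=3
  [5] #.# => #  t=0,i=9
  [4] #.. => .  t=0,i=4
  [3] .## => .  t=0,i=0
  [2] .#. => .  t=0,i=8
  [1] ..# => #  t=0,i=7
  [0] ... => .  t=0,i=5
  bits 11100010 = 226

226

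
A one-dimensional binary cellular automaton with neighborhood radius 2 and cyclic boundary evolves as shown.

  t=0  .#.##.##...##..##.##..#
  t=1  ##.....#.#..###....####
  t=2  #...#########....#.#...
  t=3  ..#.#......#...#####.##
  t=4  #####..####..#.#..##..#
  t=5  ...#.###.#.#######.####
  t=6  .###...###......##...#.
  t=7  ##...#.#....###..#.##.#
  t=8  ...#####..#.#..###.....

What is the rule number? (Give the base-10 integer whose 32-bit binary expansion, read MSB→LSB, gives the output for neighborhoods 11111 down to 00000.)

  nb #####: next=.  (t=1,i=21, bit31=0)
  nb ####.: next=#  (t=1,i=0, bit30=1)
  nb ###.#: next=#  (t=3,i=19, bit29=1)
  nb ###..: next=.  (t=1,i=1, bit28=0)
  nb ##.##: next=.  (t=0,i=5, bit27=0)
  nb ##.#.: next=#  (t=5,i=8, bit26=1)
  nb ##..#: next=#  (t=0,i=13, bit25=1)
  nb ##...: next=.  (t=0,i=8, bit24=0)
  nb #.###: next=.  (t=5,i=5, bit23=0)
  nb #.##.: next=.  (t=0,i=3, bit22=0)
  nb #.#.#: next=#  (t=0,i=1, bit21=1)
  nb #.#..: next=#  (t=1,i=9, bit20=1)
  nb #..##: next=#  (t=0,i=14, bit19=1)
  nb #..#.: next=#  (t=0,i=21, bit18=1)
  nb #...#: next=#  (t=0,i=9, bit17=1)
  nb #....: next=.  (t=1,i=3, bit16=0)
  nb .####: next=.  (t=1,i=20, bit15=0)
  nb .###.: next=.  (t=1,i=13, bit14=0)
  nb .##.#: next=.  (t=0,i=4, bit13=0)
  nb .##..: next=#  (t=0,i=7, bit12=1)
  nb .#.##: next=.  (t=0,i=2, bit11=0)
  nb .#.#.: next=#  (t=0,i=0, bit10=1)
  nb .#..#: next=#  (t=1,i=10, bit9=1)
  nb .#...: next=.  (t=2,i=1, bit8=0)
  nb ..###: next=#  (t=1,i=12, bit7=1)
  nb ..##.: next=.  (t=0,i=11, bit6=0)
  nb ..#.#: next=#  (t=0,i=22, bit5=1)
  nb ..#..: next=.  (t=2,i=0, bit4=0)
  nb ...##: next=.  (t=0,i=10, bit3=0)
  nb ...#.: next=#  (t=1,i=6, bit2=1)
  nb ....#: next=#  (t=1,i=5, bit1=1)
  nb .....: next=#  (t=1,i=4, bit0=1)
  bits 01100110001111100001011010100111 = 1715345063

1715345063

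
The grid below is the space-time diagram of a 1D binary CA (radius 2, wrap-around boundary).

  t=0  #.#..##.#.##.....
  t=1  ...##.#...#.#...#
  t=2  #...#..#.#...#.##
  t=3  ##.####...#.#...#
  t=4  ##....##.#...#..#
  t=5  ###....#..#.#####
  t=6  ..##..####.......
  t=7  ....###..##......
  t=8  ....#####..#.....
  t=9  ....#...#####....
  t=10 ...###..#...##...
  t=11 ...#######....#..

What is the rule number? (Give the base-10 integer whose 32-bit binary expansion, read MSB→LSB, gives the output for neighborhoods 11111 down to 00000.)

  nb #####: next=.  (t=5,i=0, bit31=0)
  nb ####.: next=.  (t=3,i=5, bit30=0)
  nb ###.#: next=#  (t=3,i=1, bit29=1)
  nb ###..: next=#  (t=2,i=0, bit28=1)
  nb ##.##: next=.  (t=3,i=2, bit27=0)
  nb ##.#.: next=.  (t=0,i=7, bit26=0)
  nb ##..#: next=#  (t=6,i=4, bit25=1)
  nb ##...: next=#  (t=0,i=12, bit24=1)
  nb #.###: next=.  (t=2,i=15, bit23=0)
  nb #.##.: next=#  (t=0,i=10, bit22=1)
  nb #.#.#: next=.  (t=0,i=8, bit21=0)
  nb #.#..: next=.  (t=0,i=2, bit20=0)
  nb #..##: next=#  (t=0,i=4, bit19=1)
  nb #..#.: next=#  (t=2,i=6, bit18=1)
  nb #...#: next=.  (t=1,i=1, bit17=0)
  nb #....: next=.  (t=0,i=13, bit16=0)
  nb .####: next=.  (t=3,i=4, bit15=0)
  nb .###.: next=#  (t=2,i=16, bit14=1)
  nb .##.#: next=#  (t=0,i=6, bit13=1)
  nb .##..: next=.  (t=0,i=11, bit12=0)
  nb .#.##: next=.  (t=0,i=9, bit11=0)
  nb .#.#.: next=.  (t=0,i=1, bit10=0)
  nb .#..#: next=#  (t=0,i=3, bit9=1)
  nb .#...: next=#  (t=1,i=0, bit8=1)
  nb ..###: next=#  (t=3,i=16, bit7=1)
  nb ..##.: next=.  (t=0,i=5, bit6=0)
  nb ..#.#: next=.  (t=0,i=0, bit5=0)
  nb ..#..: next=#  (t=1,i=16, bit4=1)
  nb ...##: next=.  (t=1,i=2, bit3=0)
  nb ...#.: next=#  (t=0,i=16, bit2=1)
  nb ....#: next=.  (t=0,i=15, bit1=0)
  nb .....: next=.  (t=0,i=14, bit0=0)
  bits 00110011010011000110001110010100 = 860644244

860644244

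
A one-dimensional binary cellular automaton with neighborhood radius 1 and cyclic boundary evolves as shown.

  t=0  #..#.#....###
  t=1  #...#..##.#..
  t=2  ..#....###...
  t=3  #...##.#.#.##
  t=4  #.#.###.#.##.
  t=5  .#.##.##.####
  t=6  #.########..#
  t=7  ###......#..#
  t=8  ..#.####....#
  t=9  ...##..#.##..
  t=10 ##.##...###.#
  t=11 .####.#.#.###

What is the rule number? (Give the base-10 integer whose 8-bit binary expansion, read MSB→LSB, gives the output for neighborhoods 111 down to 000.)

  nb ###: next=.  (t=0,i=11, bit7=0)
  nb ##.: next=#  (t=0,i=0, bit6=1)
  nb #.#: next=#  (t=0,i=4, bit5=1)
  nb #..: next=.  (t=0,i=1, bit4=0)
  nb .##: next=#  (t=0,i=10, bit3=1)
  nb .#.: next=.  (t=0,i=3, bit2=0)
  nb ..#: next=.  (t=0,i=2, bit1=0)
  nb ...: next=#  (t=0,i=7, bit0=1)
  bits 01101001 = 105

105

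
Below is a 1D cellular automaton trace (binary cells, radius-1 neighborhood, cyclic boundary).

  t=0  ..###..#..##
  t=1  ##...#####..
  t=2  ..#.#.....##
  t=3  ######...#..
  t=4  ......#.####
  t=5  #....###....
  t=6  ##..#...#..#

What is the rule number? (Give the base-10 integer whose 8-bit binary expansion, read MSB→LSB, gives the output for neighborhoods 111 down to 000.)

  [7] ### => .  t=0,i=3
  [6] ##. => .  t=0,i=4
  [5] #.# => #  t=2,i=3
  [4] #.. => #  t=0,i=0
  [3] .## => .  t=0,i=2
  [2] .#. => #  t=0,i=7
  [1] ..# => #  t=0,i=1
  [0] ... => .  t=1,i=3
  bits 00110110 = 54

54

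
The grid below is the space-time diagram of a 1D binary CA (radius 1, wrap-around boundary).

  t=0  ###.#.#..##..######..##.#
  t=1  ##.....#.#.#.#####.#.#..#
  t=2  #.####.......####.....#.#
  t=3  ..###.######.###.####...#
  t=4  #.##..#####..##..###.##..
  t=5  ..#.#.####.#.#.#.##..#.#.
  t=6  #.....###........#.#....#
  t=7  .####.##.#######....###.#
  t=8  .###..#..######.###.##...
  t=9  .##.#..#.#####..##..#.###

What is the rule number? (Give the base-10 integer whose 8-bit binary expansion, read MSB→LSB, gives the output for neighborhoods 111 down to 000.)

153

  [7] ### => #  t=0,i=0
  [6] ##. => .  t=0,i=2
  [5] #.# => .  t=0,i=3
  [4] #.. => #  t=0,i=7
  [3] .## => #  t=0,i=9
  [2] .#. => .  t=0,i=4
  [1] ..# => .  t=0,i=8
  [0] ... => #  t=1,i=3
  bits 10011001 = 153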